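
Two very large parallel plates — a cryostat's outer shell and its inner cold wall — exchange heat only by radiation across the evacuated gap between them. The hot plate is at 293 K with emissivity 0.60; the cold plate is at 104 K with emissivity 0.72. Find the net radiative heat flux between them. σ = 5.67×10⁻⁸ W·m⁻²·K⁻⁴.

q ≈ 200 W/m²

For two infinite grey parallel plates, q = σ(T₁⁴ − T₂⁴)/(1/ε₁ + 1/ε₂ − 1).
T₁⁴ − T₂⁴ = 7.370×10⁹ − 1.170×10⁸ = 7.253×10⁹ K⁴.
1/ε₁ + 1/ε₂ − 1 = 1.667 + 1.389 − 1 = 2.056.
q = 5.67×10⁻⁸ × 7.253×10⁹ / 2.056.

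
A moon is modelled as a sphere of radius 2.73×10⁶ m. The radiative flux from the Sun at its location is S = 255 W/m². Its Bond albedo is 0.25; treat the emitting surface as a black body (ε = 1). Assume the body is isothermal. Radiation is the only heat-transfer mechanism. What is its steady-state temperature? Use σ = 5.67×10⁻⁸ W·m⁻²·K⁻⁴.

T ≈ 170 K

At equilibrium, absorbed power = emitted power.
Absorbing cross-section = πr² = 2.341×10¹³ m²; emitting surface = 4πr² = 9.366×10¹³ m² (ratio 4).
(1−a)S·A_cross = εσ·A_surf·T⁴  ⇒  T⁴ = (1−a)S/(4σ).
T⁴ = 0.750·255/(4·5.67×10⁻⁸) = 8.433×10⁸ K⁴.
T = (8.433×10⁸)^(1/4).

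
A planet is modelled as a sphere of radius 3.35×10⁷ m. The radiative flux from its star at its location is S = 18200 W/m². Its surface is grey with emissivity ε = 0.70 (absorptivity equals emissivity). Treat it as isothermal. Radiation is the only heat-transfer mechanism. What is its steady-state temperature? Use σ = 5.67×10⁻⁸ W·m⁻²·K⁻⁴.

At equilibrium, absorbed power = emitted power.
Absorbing cross-section = πr² = 3.526×10¹⁵ m²; emitting surface = 4πr² = 1.410×10¹⁶ m² (ratio 4).
εS·A_cross = εσ·A_surf·T⁴  ⇒  T⁴ = S/(4σ)   (ε cancels).
T⁴ = 18200/(4·5.67×10⁻⁸) = 8.025×10¹⁰ K⁴.
T = (8.025×10¹⁰)^(1/4).

T ≈ 532 K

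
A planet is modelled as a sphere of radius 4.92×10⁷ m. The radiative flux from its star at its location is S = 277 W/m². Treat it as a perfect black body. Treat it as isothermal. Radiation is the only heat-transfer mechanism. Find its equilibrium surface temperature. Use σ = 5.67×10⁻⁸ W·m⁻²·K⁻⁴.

T ≈ 187 K

At equilibrium, absorbed power = emitted power.
Absorbing cross-section = πr² = 7.605×10¹⁵ m²; emitting surface = 4πr² = 3.042×10¹⁶ m² (ratio 4).
S·A_cross = εσ·A_surf·T⁴  ⇒  T⁴ = S/(4σ).
T⁴ = 1.00·277/(4·5.67×10⁻⁸) = 1.221×10⁹ K⁴.
T = (1.221×10⁹)^(1/4).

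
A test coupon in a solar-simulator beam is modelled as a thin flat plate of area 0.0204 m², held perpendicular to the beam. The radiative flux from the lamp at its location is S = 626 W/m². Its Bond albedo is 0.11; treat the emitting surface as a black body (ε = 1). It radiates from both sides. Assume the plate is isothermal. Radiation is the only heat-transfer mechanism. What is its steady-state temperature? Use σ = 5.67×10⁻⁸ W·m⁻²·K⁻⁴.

At equilibrium, absorbed power = emitted power.
Absorbing cross-section = A = 0.02040 m²; emitting surface = 2A = 0.04080 m² (ratio 2).
(1−a)S·A_cross = εσ·A_surf·T⁴  ⇒  T⁴ = (1−a)S/(2σ).
T⁴ = 0.890·626/(2·5.67×10⁻⁸) = 4.913×10⁹ K⁴.
T = (4.913×10⁹)^(1/4).

T ≈ 265 K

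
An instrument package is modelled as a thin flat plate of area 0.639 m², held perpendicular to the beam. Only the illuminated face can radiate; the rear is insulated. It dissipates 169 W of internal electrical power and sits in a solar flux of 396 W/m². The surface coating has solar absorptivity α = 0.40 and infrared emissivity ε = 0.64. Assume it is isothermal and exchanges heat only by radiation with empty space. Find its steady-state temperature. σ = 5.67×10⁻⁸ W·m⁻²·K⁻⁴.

T ≈ 329 K

At steady state, absorbed solar power + internal power = radiated power.
Absorbed: α·S·A_cross = 0.40·396·0.6390 = 101.2 W (cross-section A).
Total input = 101.2 + 169 = 270.2 W.
Radiated: εσ·A_surf·T⁴ with A_surf = A = 0.6390 m².
T⁴ = 270.2/(0.64·5.67×10⁻⁸·0.6390) = 1.165×10¹⁰ K⁴.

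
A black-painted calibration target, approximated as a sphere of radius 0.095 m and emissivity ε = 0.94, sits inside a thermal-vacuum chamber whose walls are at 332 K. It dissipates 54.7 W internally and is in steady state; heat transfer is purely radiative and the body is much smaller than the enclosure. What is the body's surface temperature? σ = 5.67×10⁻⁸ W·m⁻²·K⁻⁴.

T ≈ 382 K

For a small grey body in a large enclosure, net radiated power = εσA(T⁴ − T_w⁴).
Steady state: P = εσA(T⁴ − T_w⁴) with A = 4πr² = 0.1134 m².
T⁴ = P/(εσA) + T_w⁴ = 54.7/(0.94·5.67×10⁻⁸·0.1134) + (332)⁴
    = 9.049×10⁹ + 1.215×10¹⁰ = 2.120×10¹⁰ K⁴.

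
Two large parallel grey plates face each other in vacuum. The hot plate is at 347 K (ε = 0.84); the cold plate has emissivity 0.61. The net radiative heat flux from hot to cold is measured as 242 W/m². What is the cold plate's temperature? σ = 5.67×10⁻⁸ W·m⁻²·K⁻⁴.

q = σ(T₁⁴ − T₂⁴)/(1/ε₁ + 1/ε₂ − 1); denominator = 1.830.
T₂⁴ = T₁⁴ − q·(1/ε₁+1/ε₂−1)/σ = 1.450×10¹⁰ − 242·1.830/5.67×10⁻⁸
    = 6.689×10⁹ K⁴.

T₂ ≈ 286 K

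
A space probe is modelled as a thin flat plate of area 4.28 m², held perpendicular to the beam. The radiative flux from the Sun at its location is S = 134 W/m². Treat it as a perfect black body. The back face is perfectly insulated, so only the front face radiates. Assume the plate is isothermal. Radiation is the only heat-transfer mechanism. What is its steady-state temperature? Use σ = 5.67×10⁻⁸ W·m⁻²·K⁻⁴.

T ≈ 220 K

At equilibrium, absorbed power = emitted power.
Absorbing cross-section = A = 4.280 m²; emitting surface = A = 4.280 m² (ratio 1).
S·A_cross = εσ·A_surf·T⁴  ⇒  T⁴ = S/(1σ).
T⁴ = 1.00·134/(1·5.67×10⁻⁸) = 2.363×10⁹ K⁴.
T = (2.363×10⁹)^(1/4).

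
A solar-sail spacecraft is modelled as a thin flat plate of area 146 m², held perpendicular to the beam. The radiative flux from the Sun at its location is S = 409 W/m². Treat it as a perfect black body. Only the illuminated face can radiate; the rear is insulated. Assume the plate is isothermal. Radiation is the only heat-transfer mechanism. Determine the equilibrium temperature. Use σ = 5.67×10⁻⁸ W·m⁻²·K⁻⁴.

At equilibrium, absorbed power = emitted power.
Absorbing cross-section = A = 146.0 m²; emitting surface = A = 146.0 m² (ratio 1).
S·A_cross = εσ·A_surf·T⁴  ⇒  T⁴ = S/(1σ).
T⁴ = 1.00·409/(1·5.67×10⁻⁸) = 7.213×10⁹ K⁴.
T = (7.213×10⁹)^(1/4).

T ≈ 291 K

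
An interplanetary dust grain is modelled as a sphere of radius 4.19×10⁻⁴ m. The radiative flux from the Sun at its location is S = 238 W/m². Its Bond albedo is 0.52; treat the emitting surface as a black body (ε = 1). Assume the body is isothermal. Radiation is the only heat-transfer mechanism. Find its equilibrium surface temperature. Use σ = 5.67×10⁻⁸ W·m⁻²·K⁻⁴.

T ≈ 150 K

At equilibrium, absorbed power = emitted power.
Absorbing cross-section = πr² = 5.515×10⁻⁷ m²; emitting surface = 4πr² = 2.206×10⁻⁶ m² (ratio 4).
(1−a)S·A_cross = εσ·A_surf·T⁴  ⇒  T⁴ = (1−a)S/(4σ).
T⁴ = 0.480·238/(4·5.67×10⁻⁸) = 5.037×10⁸ K⁴.
T = (5.037×10⁸)^(1/4).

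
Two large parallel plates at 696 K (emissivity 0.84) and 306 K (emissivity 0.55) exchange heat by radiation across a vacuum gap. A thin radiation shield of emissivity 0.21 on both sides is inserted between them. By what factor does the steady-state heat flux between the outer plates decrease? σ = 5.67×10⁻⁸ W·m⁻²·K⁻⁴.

Without shield: q₀ = σΔ(T⁴)/(1/ε₁+1/ε₂−1) with denominator 2.009.
With shield the two gaps are in series; the resistances add: (1/ε₁+1/ε_s−1)+(1/ε_s+1/ε₂−1) = 4.952+5.580 = 10.53.
Heat-flux ratio q₀/q = 10.53/2.009.

factor ≈ 5.24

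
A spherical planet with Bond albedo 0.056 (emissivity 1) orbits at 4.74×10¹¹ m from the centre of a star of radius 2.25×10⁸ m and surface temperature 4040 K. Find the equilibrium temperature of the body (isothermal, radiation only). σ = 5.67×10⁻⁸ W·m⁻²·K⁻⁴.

T ≈ 61.3 K

The star's surface emits σT_*⁴; at distance d the flux is S = σT_*⁴(R_*/d)².
S = 5.67×10⁻⁸·(4040)⁴·(2.25×10⁸/4.74×10¹¹)² = 3.403 W/m².
For an isothermal sphere T⁴ = (1−a)S/(4σ) = 1.417×10⁷ K⁴.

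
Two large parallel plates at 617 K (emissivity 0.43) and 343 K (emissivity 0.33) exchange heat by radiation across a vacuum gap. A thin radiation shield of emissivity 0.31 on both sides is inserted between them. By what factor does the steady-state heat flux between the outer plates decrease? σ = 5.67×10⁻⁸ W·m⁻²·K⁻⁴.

Without shield: q₀ = σΔ(T⁴)/(1/ε₁+1/ε₂−1) with denominator 4.356.
With shield the two gaps are in series; the resistances add: (1/ε₁+1/ε_s−1)+(1/ε_s+1/ε₂−1) = 4.551+5.256 = 9.807.
Heat-flux ratio q₀/q = 9.807/4.356.

factor ≈ 2.25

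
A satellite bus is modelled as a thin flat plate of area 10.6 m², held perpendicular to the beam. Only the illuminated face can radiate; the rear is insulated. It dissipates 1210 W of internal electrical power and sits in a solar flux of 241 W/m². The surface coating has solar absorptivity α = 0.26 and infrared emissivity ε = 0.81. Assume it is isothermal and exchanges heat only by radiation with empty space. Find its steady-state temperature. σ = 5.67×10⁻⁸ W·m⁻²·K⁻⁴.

T ≈ 249 K

At steady state, absorbed solar power + internal power = radiated power.
Absorbed: α·S·A_cross = 0.26·241·10.60 = 664.2 W (cross-section A).
Total input = 664.2 + 1210 = 1874 W.
Radiated: εσ·A_surf·T⁴ with A_surf = A = 10.60 m².
T⁴ = 1874/(0.81·5.67×10⁻⁸·10.60) = 3.850×10⁹ K⁴.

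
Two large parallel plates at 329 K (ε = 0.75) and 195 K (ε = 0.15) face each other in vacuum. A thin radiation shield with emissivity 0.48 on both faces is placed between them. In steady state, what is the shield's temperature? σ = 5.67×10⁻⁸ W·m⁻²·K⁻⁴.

T_s ≈ 310 K

In steady state the net flux on the hot side equals that on the cold side.
σ(T₁⁴−T_s⁴)/D₁ = σ(T_s⁴−T₂⁴)/D₂, with D₁ = 1/ε₁+1/ε_s−1 = 2.417, D₂ = 1/ε_s+1/ε₂−1 = 7.750.
Solve for T_s⁴: T_s⁴ = (D₂·T₁⁴ + D₁·T₂⁴)/(D₁+D₂) = 9.275×10⁹ K⁴.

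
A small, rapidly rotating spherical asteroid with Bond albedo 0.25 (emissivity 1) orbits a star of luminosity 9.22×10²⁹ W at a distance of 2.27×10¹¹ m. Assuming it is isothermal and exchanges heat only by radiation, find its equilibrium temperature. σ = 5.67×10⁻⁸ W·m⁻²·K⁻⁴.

First find the stellar flux at distance d: S = L/(4πd²) = 9.22×10²⁹/(4π·(2.27×10¹¹)²) = 1.424×10⁶ W/m².
For an isothermal sphere, absorbed (1−a)S·πr² = emitted σ·4πr²·T⁴, so T⁴ = (1−a)S/(4σ).
T⁴ = 0.750·1.424×10⁶/(4·5.67×10⁻⁸) = 4.709×10¹² K⁴.

T ≈ 1470 K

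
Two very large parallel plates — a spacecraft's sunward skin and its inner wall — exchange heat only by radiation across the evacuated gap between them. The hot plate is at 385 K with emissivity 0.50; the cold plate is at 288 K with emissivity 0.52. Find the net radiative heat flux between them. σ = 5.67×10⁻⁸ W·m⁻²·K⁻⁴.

q ≈ 293 W/m²

For two infinite grey parallel plates, q = σ(T₁⁴ − T₂⁴)/(1/ε₁ + 1/ε₂ − 1).
T₁⁴ − T₂⁴ = 2.197×10¹⁰ − 6.880×10⁹ = 1.509×10¹⁰ K⁴.
1/ε₁ + 1/ε₂ − 1 = 2.000 + 1.923 − 1 = 2.923.
q = 5.67×10⁻⁸ × 1.509×10¹⁰ / 2.923.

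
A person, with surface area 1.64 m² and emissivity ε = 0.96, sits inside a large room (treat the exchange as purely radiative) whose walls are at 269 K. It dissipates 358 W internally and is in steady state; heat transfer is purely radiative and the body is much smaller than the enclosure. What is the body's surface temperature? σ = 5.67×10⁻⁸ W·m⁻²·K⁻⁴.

T ≈ 310 K

For a small grey body in a large enclosure, net radiated power = εσA(T⁴ − T_w⁴).
Steady state: P = εσA(T⁴ − T_w⁴) with A = 1.64 m².
T⁴ = P/(εσA) + T_w⁴ = 358/(0.96·5.67×10⁻⁸·1.640) + (269)⁴
    = 4.010×10⁹ + 5.236×10⁹ = 9.246×10⁹ K⁴.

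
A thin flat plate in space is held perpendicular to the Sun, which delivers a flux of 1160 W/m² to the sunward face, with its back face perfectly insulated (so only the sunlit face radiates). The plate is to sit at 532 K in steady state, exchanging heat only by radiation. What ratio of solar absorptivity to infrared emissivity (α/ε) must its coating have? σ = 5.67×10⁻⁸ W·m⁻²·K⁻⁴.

α/ε ≈ 3.92

Balance: αS·A = εσ·1A·T⁴ ⇒ α/ε = σT⁴/S.
α/ε = 5.67×10⁻⁸·(532)⁴/1160 = 5.67×10⁻⁸·8.010×10¹⁰/1160.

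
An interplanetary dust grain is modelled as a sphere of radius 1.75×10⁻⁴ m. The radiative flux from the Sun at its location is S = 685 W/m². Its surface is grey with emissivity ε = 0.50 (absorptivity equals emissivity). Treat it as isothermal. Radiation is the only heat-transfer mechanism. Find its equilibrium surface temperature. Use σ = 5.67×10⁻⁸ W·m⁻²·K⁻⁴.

T ≈ 234 K

At equilibrium, absorbed power = emitted power.
Absorbing cross-section = πr² = 9.621×10⁻⁸ m²; emitting surface = 4πr² = 3.848×10⁻⁷ m² (ratio 4).
εS·A_cross = εσ·A_surf·T⁴  ⇒  T⁴ = S/(4σ)   (ε cancels).
T⁴ = 685/(4·5.67×10⁻⁸) = 3.020×10⁹ K⁴.
T = (3.020×10⁹)^(1/4).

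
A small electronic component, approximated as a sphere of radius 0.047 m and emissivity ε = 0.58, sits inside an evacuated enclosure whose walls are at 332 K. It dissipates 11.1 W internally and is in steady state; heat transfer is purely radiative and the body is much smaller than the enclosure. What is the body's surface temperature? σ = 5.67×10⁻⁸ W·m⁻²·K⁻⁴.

For a small grey body in a large enclosure, net radiated power = εσA(T⁴ − T_w⁴).
Steady state: P = εσA(T⁴ − T_w⁴) with A = 4πr² = 0.02776 m².
T⁴ = P/(εσA) + T_w⁴ = 11.1/(0.58·5.67×10⁻⁸·0.02776) + (332)⁴
    = 1.216×10¹⁰ + 1.215×10¹⁰ = 2.431×10¹⁰ K⁴.

T ≈ 395 K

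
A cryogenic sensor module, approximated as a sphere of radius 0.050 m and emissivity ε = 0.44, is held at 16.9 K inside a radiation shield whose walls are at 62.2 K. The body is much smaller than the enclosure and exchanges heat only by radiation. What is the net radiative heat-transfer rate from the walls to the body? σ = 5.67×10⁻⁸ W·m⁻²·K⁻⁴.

P_net ≈ 0.0117 W

For a small grey body in a large enclosure: P_net = εσA(T_body⁴ − T_wall⁴).
A = 4πr² = 0.03142 m²; T_body⁴ − T_wall⁴ = 81570 − 1.497×10⁷ = -1.489×10⁷ K⁴.
|P_net| = 0.44·5.67×10⁻⁸·0.03142·1.489×10⁷.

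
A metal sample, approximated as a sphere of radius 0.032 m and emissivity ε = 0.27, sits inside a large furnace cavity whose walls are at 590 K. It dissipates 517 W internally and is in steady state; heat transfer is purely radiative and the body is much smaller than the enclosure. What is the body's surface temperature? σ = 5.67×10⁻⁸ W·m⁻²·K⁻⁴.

For a small grey body in a large enclosure, net radiated power = εσA(T⁴ − T_w⁴).
Steady state: P = εσA(T⁴ − T_w⁴) with A = 4πr² = 0.01287 m².
T⁴ = P/(εσA) + T_w⁴ = 517/(0.27·5.67×10⁻⁸·0.01287) + (590)⁴
    = 2.624×10¹² + 1.212×10¹¹ = 2.746×10¹² K⁴.

T ≈ 1290 K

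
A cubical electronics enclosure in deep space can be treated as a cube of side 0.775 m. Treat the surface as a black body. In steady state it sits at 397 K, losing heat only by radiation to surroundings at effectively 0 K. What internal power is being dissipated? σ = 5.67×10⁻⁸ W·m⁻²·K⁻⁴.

Steady state: P = εσA T⁴.
A = 6L² = 3.604 m²; T⁴ = (397)⁴ = 2.484×10¹⁰ K⁴.
P = 1.0 × 5.67×10⁻⁸ × 3.604 × 2.484×10¹⁰.

P ≈ 5080 W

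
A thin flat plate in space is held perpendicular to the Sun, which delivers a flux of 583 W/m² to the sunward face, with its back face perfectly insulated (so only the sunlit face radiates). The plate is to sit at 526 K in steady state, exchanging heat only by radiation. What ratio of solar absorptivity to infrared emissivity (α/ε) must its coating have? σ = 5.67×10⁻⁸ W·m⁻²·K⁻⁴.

α/ε ≈ 7.44

Balance: αS·A = εσ·1A·T⁴ ⇒ α/ε = σT⁴/S.
α/ε = 5.67×10⁻⁸·(526)⁴/583 = 5.67×10⁻⁸·7.655×10¹⁰/583.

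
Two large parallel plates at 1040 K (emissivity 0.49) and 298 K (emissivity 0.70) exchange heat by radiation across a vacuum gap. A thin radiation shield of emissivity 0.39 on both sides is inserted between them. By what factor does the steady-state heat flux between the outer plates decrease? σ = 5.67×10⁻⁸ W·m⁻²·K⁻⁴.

Without shield: q₀ = σΔ(T⁴)/(1/ε₁+1/ε₂−1) with denominator 2.469.
With shield the two gaps are in series; the resistances add: (1/ε₁+1/ε_s−1)+(1/ε_s+1/ε₂−1) = 3.605+2.993 = 6.598.
Heat-flux ratio q₀/q = 6.598/2.469.

factor ≈ 2.67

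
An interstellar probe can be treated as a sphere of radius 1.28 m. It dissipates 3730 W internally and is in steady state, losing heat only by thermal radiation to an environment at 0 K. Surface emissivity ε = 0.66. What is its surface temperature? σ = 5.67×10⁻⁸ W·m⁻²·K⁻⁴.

T ≈ 264 K

Steady state: internal power = radiated power, P = εσA T⁴.
Radiating area A = 4πr² = 20.59 m².
T⁴ = P/(εσA) = 3730/(0.66·5.67×10⁻⁸·20.59) = 4.841×10⁹ K⁴.
T = (4.841×10⁹)^(1/4).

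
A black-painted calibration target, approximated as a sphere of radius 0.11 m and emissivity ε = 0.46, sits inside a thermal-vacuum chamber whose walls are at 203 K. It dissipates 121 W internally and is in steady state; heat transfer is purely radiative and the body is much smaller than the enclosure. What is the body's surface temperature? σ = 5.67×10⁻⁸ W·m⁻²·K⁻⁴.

For a small grey body in a large enclosure, net radiated power = εσA(T⁴ − T_w⁴).
Steady state: P = εσA(T⁴ − T_w⁴) with A = 4πr² = 0.1521 m².
T⁴ = P/(εσA) + T_w⁴ = 121/(0.46·5.67×10⁻⁸·0.1521) + (203)⁴
    = 3.051×10¹⁰ + 1.698×10⁹ = 3.221×10¹⁰ K⁴.

T ≈ 424 K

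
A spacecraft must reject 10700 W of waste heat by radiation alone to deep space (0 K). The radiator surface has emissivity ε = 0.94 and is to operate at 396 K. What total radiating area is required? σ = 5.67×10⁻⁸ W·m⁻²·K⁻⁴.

P = εσA T⁴ ⇒ A = P/(εσT⁴).
T⁴ = 2.459×10¹⁰ K⁴.
A = 10700/(0.94 × 5.67×10⁻⁸ × 2.459×10¹⁰).

A ≈ 8.16 m²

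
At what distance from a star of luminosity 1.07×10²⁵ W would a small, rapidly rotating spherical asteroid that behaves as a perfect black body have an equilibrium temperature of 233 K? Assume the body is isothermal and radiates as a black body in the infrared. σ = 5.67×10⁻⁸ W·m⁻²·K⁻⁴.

For an isothermal black-emitting sphere, (1−a)S·πr² = σ·4πr²·T⁴ ⇒ S = 4σT⁴/(1−a).
S = 4·5.67×10⁻⁸·(233)⁴/1.00 = 668.4 W/m².
Flux falls as S = L/(4πd²), so d = √(L/(4πS)) = √(1.07×10²⁵/(4π·668.4)).

d ≈ 3.57×10¹⁰ m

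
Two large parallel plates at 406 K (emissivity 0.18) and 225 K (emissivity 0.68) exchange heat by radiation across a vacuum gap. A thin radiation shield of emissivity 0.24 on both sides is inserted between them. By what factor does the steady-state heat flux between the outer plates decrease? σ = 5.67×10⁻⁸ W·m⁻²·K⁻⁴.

factor ≈ 2.22

Without shield: q₀ = σΔ(T⁴)/(1/ε₁+1/ε₂−1) with denominator 6.026.
With shield the two gaps are in series; the resistances add: (1/ε₁+1/ε_s−1)+(1/ε_s+1/ε₂−1) = 8.722+4.637 = 13.36.
Heat-flux ratio q₀/q = 13.36/6.026.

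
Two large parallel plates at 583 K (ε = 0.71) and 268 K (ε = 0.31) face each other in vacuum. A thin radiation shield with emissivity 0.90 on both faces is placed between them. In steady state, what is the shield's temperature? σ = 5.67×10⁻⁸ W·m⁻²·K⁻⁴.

In steady state the net flux on the hot side equals that on the cold side.
σ(T₁⁴−T_s⁴)/D₁ = σ(T_s⁴−T₂⁴)/D₂, with D₁ = 1/ε₁+1/ε_s−1 = 1.520, D₂ = 1/ε_s+1/ε₂−1 = 3.337.
Solve for T_s⁴: T_s⁴ = (D₂·T₁⁴ + D₁·T₂⁴)/(D₁+D₂) = 8.099×10¹⁰ K⁴.

T_s ≈ 533 K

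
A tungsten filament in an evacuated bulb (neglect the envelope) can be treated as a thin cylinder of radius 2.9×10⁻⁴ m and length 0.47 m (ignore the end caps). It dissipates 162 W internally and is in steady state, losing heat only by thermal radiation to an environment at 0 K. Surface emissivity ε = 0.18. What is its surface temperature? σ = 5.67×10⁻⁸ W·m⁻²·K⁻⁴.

T ≈ 2070 K

Steady state: internal power = radiated power, P = εσA T⁴.
Radiating area A = 2πrL = 8.564×10⁻⁴ m².
T⁴ = P/(εσA) = 162/(0.18·5.67×10⁻⁸·8.564×10⁻⁴) = 1.853×10¹³ K⁴.
T = (1.853×10¹³)^(1/4).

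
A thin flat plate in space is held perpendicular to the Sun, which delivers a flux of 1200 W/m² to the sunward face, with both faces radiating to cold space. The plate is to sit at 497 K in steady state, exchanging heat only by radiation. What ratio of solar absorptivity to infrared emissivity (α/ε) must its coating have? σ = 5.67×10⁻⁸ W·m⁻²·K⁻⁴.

α/ε ≈ 5.77

Balance: αS·A = εσ·2A·T⁴ ⇒ α/ε = 2σT⁴/S.
α/ε = 2·5.67×10⁻⁸·(497)⁴/1200 = 2·5.67×10⁻⁸·6.101×10¹⁰/1200.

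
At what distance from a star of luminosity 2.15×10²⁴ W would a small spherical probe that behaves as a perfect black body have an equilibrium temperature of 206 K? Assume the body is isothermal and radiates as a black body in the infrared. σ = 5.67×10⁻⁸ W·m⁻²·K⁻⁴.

For an isothermal black-emitting sphere, (1−a)S·πr² = σ·4πr²·T⁴ ⇒ S = 4σT⁴/(1−a).
S = 4·5.67×10⁻⁸·(206)⁴/1.00 = 408.4 W/m².
Flux falls as S = L/(4πd²), so d = √(L/(4πS)) = √(2.15×10²⁴/(4π·408.4)).

d ≈ 2.05×10¹⁰ m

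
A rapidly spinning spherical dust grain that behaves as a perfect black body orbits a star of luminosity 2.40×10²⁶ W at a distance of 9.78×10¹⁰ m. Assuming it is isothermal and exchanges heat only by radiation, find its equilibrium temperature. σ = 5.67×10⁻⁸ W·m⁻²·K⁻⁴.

T ≈ 306 K

First find the stellar flux at distance d: S = L/(4πd²) = 2.40×10²⁶/(4π·(9.78×10¹⁰)²) = 1997 W/m².
For an isothermal sphere, absorbed (1−a)S·πr² = emitted σ·4πr²·T⁴, so T⁴ = (1−a)S/(4σ).
T⁴ = 1.00·1997/(4·5.67×10⁻⁸) = 8.804×10⁹ K⁴.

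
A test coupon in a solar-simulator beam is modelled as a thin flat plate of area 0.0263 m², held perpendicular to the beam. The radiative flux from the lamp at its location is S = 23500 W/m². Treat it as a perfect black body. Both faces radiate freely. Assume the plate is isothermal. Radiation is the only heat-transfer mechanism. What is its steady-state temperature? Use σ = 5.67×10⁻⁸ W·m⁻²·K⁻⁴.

T ≈ 675 K

At equilibrium, absorbed power = emitted power.
Absorbing cross-section = A = 0.02630 m²; emitting surface = 2A = 0.05260 m² (ratio 2).
S·A_cross = εσ·A_surf·T⁴  ⇒  T⁴ = S/(2σ).
T⁴ = 1.00·23500/(2·5.67×10⁻⁸) = 2.072×10¹¹ K⁴.
T = (2.072×10¹¹)^(1/4).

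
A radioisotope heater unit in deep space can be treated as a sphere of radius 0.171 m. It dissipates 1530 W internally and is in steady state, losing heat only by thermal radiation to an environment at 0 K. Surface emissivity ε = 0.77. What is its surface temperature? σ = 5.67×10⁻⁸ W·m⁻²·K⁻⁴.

T ≈ 556 K

Steady state: internal power = radiated power, P = εσA T⁴.
Radiating area A = 4πr² = 0.3675 m².
T⁴ = P/(εσA) = 1530/(0.77·5.67×10⁻⁸·0.3675) = 9.537×10¹⁰ K⁴.
T = (9.537×10¹⁰)^(1/4).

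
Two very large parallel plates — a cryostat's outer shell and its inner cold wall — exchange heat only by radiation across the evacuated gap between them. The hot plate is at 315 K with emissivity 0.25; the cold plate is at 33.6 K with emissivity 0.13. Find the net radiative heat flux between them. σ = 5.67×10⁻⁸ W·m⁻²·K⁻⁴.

q ≈ 52.2 W/m²

For two infinite grey parallel plates, q = σ(T₁⁴ − T₂⁴)/(1/ε₁ + 1/ε₂ − 1).
T₁⁴ − T₂⁴ = 9.846×10⁹ − 1.275×10⁶ = 9.844×10⁹ K⁴.
1/ε₁ + 1/ε₂ − 1 = 4.000 + 7.692 − 1 = 10.69.
q = 5.67×10⁻⁸ × 9.844×10⁹ / 10.69.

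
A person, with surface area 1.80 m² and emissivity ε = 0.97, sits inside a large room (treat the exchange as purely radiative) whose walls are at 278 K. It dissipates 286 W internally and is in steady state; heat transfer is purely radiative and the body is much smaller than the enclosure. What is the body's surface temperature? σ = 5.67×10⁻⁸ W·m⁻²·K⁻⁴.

T ≈ 307 K

For a small grey body in a large enclosure, net radiated power = εσA(T⁴ − T_w⁴).
Steady state: P = εσA(T⁴ − T_w⁴) with A = 1.80 m².
T⁴ = P/(εσA) + T_w⁴ = 286/(0.97·5.67×10⁻⁸·1.800) + (278)⁴
    = 2.889×10⁹ + 5.973×10⁹ = 8.862×10⁹ K⁴.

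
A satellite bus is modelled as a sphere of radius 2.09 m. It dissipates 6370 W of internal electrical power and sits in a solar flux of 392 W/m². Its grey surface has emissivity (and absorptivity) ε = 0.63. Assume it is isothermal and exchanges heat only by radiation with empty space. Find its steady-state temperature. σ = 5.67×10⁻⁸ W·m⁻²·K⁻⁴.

At steady state, absorbed solar power + internal power = radiated power.
Absorbed: α·S·A_cross = 0.63·392·13.72 = 3389 W (cross-section πr²).
Total input = 3389 + 6370 = 9759 W.
Radiated: εσ·A_surf·T⁴ with A_surf = 4πr² = 54.89 m².
T⁴ = 9759/(0.63·5.67×10⁻⁸·54.89) = 4.977×10⁹ K⁴.

T ≈ 266 K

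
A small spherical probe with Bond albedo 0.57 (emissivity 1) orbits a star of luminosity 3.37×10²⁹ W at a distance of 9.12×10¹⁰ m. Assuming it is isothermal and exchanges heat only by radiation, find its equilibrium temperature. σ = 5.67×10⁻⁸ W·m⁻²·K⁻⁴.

First find the stellar flux at distance d: S = L/(4πd²) = 3.37×10²⁹/(4π·(9.12×10¹⁰)²) = 3.224×10⁶ W/m².
For an isothermal sphere, absorbed (1−a)S·πr² = emitted σ·4πr²·T⁴, so T⁴ = (1−a)S/(4σ).
T⁴ = 0.430·3.224×10⁶/(4·5.67×10⁻⁸) = 6.113×10¹² K⁴.

T ≈ 1570 K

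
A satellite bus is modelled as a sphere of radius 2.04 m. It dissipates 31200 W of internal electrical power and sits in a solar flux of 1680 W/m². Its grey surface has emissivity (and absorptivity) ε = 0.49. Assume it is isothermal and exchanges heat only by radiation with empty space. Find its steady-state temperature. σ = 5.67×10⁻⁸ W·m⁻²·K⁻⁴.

T ≈ 412 K

At steady state, absorbed solar power + internal power = radiated power.
Absorbed: α·S·A_cross = 0.49·1680·13.07 = 10760 W (cross-section πr²).
Total input = 10760 + 31200 = 41960 W.
Radiated: εσ·A_surf·T⁴ with A_surf = 4πr² = 52.30 m².
T⁴ = 41960/(0.49·5.67×10⁻⁸·52.30) = 2.888×10¹⁰ K⁴.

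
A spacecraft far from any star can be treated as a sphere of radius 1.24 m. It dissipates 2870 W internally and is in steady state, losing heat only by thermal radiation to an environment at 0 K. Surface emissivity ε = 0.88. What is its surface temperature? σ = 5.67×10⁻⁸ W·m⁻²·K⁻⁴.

Steady state: internal power = radiated power, P = εσA T⁴.
Radiating area A = 4πr² = 19.32 m².
T⁴ = P/(εσA) = 2870/(0.88·5.67×10⁻⁸·19.32) = 2.977×10⁹ K⁴.
T = (2.977×10⁹)^(1/4).

T ≈ 234 K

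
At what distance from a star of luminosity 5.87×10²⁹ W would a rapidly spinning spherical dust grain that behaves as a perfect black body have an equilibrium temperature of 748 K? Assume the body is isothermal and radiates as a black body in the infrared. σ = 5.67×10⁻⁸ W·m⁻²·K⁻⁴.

For an isothermal black-emitting sphere, (1−a)S·πr² = σ·4πr²·T⁴ ⇒ S = 4σT⁴/(1−a).
S = 4·5.67×10⁻⁸·(748)⁴/1.00 = 71000 W/m².
Flux falls as S = L/(4πd²), so d = √(L/(4πS)) = √(5.87×10²⁹/(4π·71000)).

d ≈ 8.11×10¹¹ m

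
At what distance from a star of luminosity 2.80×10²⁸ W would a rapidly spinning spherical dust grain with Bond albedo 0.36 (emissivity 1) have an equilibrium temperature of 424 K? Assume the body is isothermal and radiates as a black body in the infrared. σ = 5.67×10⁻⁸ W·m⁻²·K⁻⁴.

For an isothermal black-emitting sphere, (1−a)S·πr² = σ·4πr²·T⁴ ⇒ S = 4σT⁴/(1−a).
S = 4·5.67×10⁻⁸·(424)⁴/0.640 = 11450 W/m².
Flux falls as S = L/(4πd²), so d = √(L/(4πS)) = √(2.80×10²⁸/(4π·11450)).

d ≈ 4.41×10¹¹ m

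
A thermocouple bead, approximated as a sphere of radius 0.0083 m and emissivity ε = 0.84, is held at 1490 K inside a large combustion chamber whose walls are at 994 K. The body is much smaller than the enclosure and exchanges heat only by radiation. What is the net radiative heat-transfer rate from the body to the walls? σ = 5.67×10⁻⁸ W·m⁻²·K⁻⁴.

For a small grey body in a large enclosure: P_net = εσA(T_body⁴ − T_wall⁴).
A = 4πr² = 8.657×10⁻⁴ m²; T_body⁴ − T_wall⁴ = 4.929×10¹² − 9.762×10¹¹ = 3.953×10¹² K⁴.
|P_net| = 0.84·5.67×10⁻⁸·8.657×10⁻⁴·3.953×10¹².

P_net ≈ 163 W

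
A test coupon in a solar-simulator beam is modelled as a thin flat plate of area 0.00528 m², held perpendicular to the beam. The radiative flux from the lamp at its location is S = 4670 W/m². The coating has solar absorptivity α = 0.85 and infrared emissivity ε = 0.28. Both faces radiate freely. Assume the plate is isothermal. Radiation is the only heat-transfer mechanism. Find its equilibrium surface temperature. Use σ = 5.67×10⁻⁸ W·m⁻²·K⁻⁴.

At equilibrium, absorbed power = emitted power.
Absorbing cross-section = A = 0.005280 m²; emitting surface = 2A = 0.01056 m² (ratio 2).
αS·A_cross = εσ·A_surf·T⁴  ⇒  T⁴ = αS/(ε·2σ).
T⁴ = 0.850·4670/(0.28·2·5.67×10⁻⁸) = 1.250×10¹¹ K⁴.
T = (1.250×10¹¹)^(1/4).

T ≈ 595 K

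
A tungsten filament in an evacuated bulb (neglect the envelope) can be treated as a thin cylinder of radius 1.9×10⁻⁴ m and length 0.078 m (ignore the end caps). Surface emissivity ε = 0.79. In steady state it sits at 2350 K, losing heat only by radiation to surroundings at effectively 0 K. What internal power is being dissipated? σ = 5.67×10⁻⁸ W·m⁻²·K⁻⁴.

P ≈ 127 W

Steady state: P = εσA T⁴.
A = 2πrL = 9.312×10⁻⁵ m²; T⁴ = (2350)⁴ = 3.050×10¹³ K⁴.
P = 0.79 × 5.67×10⁻⁸ × 9.312×10⁻⁵ × 3.050×10¹³.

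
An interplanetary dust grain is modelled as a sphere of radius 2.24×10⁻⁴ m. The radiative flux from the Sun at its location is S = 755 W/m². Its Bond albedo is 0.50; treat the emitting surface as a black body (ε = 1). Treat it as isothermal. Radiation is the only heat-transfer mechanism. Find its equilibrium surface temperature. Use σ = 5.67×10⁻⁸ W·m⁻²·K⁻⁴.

At equilibrium, absorbed power = emitted power.
Absorbing cross-section = πr² = 1.576×10⁻⁷ m²; emitting surface = 4πr² = 6.305×10⁻⁷ m² (ratio 4).
(1−a)S·A_cross = εσ·A_surf·T⁴  ⇒  T⁴ = (1−a)S/(4σ).
T⁴ = 0.500·755/(4·5.67×10⁻⁸) = 1.664×10⁹ K⁴.
T = (1.664×10⁹)^(1/4).

T ≈ 202 K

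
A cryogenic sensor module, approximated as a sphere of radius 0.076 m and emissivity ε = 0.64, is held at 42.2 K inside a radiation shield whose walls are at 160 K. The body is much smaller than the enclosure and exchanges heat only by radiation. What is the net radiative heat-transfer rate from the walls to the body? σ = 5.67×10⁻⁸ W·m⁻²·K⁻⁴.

P_net ≈ 1.72 W

For a small grey body in a large enclosure: P_net = εσA(T_body⁴ − T_wall⁴).
A = 4πr² = 0.07258 m²; T_body⁴ − T_wall⁴ = 3.171×10⁶ − 6.554×10⁸ = -6.522×10⁸ K⁴.
|P_net| = 0.64·5.67×10⁻⁸·0.07258·6.522×10⁸.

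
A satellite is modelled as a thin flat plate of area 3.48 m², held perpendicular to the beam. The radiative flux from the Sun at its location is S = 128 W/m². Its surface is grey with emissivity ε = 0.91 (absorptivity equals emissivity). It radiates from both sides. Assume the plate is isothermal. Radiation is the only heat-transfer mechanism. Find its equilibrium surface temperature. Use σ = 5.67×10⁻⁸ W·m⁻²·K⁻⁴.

At equilibrium, absorbed power = emitted power.
Absorbing cross-section = A = 3.480 m²; emitting surface = 2A = 6.960 m² (ratio 2).
εS·A_cross = εσ·A_surf·T⁴  ⇒  T⁴ = S/(2σ)   (ε cancels).
T⁴ = 128/(2·5.67×10⁻⁸) = 1.129×10⁹ K⁴.
T = (1.129×10⁹)^(1/4).

T ≈ 183 K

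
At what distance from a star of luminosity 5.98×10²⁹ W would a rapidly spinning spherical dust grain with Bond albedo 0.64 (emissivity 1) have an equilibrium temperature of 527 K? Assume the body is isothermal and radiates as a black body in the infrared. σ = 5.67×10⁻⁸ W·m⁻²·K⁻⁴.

For an isothermal black-emitting sphere, (1−a)S·πr² = σ·4πr²·T⁴ ⇒ S = 4σT⁴/(1−a).
S = 4·5.67×10⁻⁸·(527)⁴/0.360 = 48590 W/m².
Flux falls as S = L/(4πd²), so d = √(L/(4πS)) = √(5.98×10²⁹/(4π·48590)).

d ≈ 9.90×10¹¹ m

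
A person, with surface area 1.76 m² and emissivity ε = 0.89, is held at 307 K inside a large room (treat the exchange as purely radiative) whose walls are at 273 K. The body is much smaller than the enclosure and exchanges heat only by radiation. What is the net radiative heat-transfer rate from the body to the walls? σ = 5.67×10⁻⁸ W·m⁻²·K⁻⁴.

For a small grey body in a large enclosure: P_net = εσA(T_body⁴ − T_wall⁴).
A = 1.76 m²; T_body⁴ − T_wall⁴ = 8.883×10⁹ − 5.555×10⁹ = 3.328×10⁹ K⁴.
|P_net| = 0.89·5.67×10⁻⁸·1.760·3.328×10⁹.

P_net ≈ 296 W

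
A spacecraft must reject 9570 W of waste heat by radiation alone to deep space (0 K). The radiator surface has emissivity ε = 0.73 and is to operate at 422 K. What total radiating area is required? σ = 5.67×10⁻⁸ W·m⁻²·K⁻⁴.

P = εσA T⁴ ⇒ A = P/(εσT⁴).
T⁴ = 3.171×10¹⁰ K⁴.
A = 9570/(0.73 × 5.67×10⁻⁸ × 3.171×10¹⁰).

A ≈ 7.29 m²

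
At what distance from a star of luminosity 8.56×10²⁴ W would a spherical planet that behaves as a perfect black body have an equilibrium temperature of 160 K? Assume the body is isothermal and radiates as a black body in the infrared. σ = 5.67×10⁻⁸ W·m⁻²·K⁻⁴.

For an isothermal black-emitting sphere, (1−a)S·πr² = σ·4πr²·T⁴ ⇒ S = 4σT⁴/(1−a).
S = 4·5.67×10⁻⁸·(160)⁴/1.00 = 148.6 W/m².
Flux falls as S = L/(4πd²), so d = √(L/(4πS)) = √(8.56×10²⁴/(4π·148.6)).

d ≈ 6.77×10¹⁰ m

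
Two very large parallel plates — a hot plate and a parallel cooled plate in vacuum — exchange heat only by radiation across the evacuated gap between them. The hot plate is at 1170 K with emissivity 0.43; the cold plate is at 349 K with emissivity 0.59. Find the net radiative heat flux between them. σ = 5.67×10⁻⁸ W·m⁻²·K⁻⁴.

For two infinite grey parallel plates, q = σ(T₁⁴ − T₂⁴)/(1/ε₁ + 1/ε₂ − 1).
T₁⁴ − T₂⁴ = 1.874×10¹² − 1.484×10¹⁰ = 1.859×10¹² K⁴.
1/ε₁ + 1/ε₂ − 1 = 2.326 + 1.695 − 1 = 3.020.
q = 5.67×10⁻⁸ × 1.859×10¹² / 3.020.

q ≈ 34900 W/m²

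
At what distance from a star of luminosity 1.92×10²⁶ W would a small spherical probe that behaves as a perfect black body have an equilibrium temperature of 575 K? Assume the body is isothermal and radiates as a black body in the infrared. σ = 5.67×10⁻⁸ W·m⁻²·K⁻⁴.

For an isothermal black-emitting sphere, (1−a)S·πr² = σ·4πr²·T⁴ ⇒ S = 4σT⁴/(1−a).
S = 4·5.67×10⁻⁸·(575)⁴/1.00 = 24790 W/m².
Flux falls as S = L/(4πd²), so d = √(L/(4πS)) = √(1.92×10²⁶/(4π·24790)).

d ≈ 2.48×10¹⁰ m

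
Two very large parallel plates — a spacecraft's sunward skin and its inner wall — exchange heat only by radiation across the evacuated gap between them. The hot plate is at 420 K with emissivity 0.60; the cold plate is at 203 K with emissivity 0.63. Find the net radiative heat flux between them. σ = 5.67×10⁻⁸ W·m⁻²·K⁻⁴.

For two infinite grey parallel plates, q = σ(T₁⁴ − T₂⁴)/(1/ε₁ + 1/ε₂ − 1).
T₁⁴ − T₂⁴ = 3.112×10¹⁰ − 1.698×10⁹ = 2.942×10¹⁰ K⁴.
1/ε₁ + 1/ε₂ − 1 = 1.667 + 1.587 − 1 = 2.254.
q = 5.67×10⁻⁸ × 2.942×10¹⁰ / 2.254.

q ≈ 740 W/m²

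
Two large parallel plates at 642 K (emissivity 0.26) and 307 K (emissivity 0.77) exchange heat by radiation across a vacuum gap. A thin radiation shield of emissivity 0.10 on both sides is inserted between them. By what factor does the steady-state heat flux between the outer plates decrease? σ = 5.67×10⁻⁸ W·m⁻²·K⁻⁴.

factor ≈ 5.58

Without shield: q₀ = σΔ(T⁴)/(1/ε₁+1/ε₂−1) with denominator 4.145.
With shield the two gaps are in series; the resistances add: (1/ε₁+1/ε_s−1)+(1/ε_s+1/ε₂−1) = 12.85+10.30 = 23.14.
Heat-flux ratio q₀/q = 23.14/4.145.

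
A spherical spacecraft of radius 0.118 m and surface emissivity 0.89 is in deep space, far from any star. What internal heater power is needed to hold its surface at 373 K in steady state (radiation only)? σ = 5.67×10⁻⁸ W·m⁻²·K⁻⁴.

P ≈ 171 W

P = εσ·4πr²·T⁴.
4πr² = 0.1750 m²; T⁴ = 1.936×10¹⁰ K⁴.
P = 0.89·5.67×10⁻⁸·0.1750·1.936×10¹⁰.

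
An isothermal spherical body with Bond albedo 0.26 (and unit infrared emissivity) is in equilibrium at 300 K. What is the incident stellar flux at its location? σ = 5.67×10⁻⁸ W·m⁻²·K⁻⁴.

(1−a)S·πr² = σ·4πr²·T⁴ ⇒ S = 4σT⁴/(1−a).
S = 4·5.67×10⁻⁸·8.100×10⁹/0.740.

S ≈ 2480 W/m²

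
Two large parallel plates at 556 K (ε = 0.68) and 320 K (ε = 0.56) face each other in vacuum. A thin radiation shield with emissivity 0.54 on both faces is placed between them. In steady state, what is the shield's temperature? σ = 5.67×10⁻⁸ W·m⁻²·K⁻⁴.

In steady state the net flux on the hot side equals that on the cold side.
σ(T₁⁴−T_s⁴)/D₁ = σ(T_s⁴−T₂⁴)/D₂, with D₁ = 1/ε₁+1/ε_s−1 = 2.322, D₂ = 1/ε_s+1/ε₂−1 = 2.638.
Solve for T_s⁴: T_s⁴ = (D₂·T₁⁴ + D₁·T₂⁴)/(D₁+D₂) = 5.573×10¹⁰ K⁴.

T_s ≈ 486 K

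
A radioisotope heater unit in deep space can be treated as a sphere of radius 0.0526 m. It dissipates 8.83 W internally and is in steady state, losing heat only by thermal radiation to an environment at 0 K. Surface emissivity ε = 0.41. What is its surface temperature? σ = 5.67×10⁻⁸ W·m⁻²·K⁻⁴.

T ≈ 323 K

Steady state: internal power = radiated power, P = εσA T⁴.
Radiating area A = 4πr² = 0.03477 m².
T⁴ = P/(εσA) = 8.83/(0.41·5.67×10⁻⁸·0.03477) = 1.092×10¹⁰ K⁴.
T = (1.092×10¹⁰)^(1/4).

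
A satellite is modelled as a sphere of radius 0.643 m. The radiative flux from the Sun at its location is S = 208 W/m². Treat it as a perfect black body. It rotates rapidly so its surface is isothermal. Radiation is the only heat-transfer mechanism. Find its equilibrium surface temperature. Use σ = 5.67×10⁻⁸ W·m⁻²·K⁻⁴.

T ≈ 174 K

At equilibrium, absorbed power = emitted power.
Absorbing cross-section = πr² = 1.299 m²; emitting surface = 4πr² = 5.196 m² (ratio 4).
S·A_cross = εσ·A_surf·T⁴  ⇒  T⁴ = S/(4σ).
T⁴ = 1.00·208/(4·5.67×10⁻⁸) = 9.171×10⁸ K⁴.
T = (9.171×10⁸)^(1/4).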